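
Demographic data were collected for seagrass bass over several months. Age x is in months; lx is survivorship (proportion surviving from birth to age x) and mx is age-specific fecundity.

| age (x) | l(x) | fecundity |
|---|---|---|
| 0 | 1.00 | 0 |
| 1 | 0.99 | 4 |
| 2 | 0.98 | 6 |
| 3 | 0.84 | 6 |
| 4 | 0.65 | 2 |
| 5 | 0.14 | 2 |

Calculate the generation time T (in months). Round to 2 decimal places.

lx·mx: 0, 3.96, 5.88, 5.04, 1.3, 0.28 → R0 = 16.46
x·lx·mx: 0, 3.96, 11.76, 15.12, 5.2, 1.4 → Σ = 37.44
T = 37.44 / 16.46 = 2.274605… → 2.27

2.27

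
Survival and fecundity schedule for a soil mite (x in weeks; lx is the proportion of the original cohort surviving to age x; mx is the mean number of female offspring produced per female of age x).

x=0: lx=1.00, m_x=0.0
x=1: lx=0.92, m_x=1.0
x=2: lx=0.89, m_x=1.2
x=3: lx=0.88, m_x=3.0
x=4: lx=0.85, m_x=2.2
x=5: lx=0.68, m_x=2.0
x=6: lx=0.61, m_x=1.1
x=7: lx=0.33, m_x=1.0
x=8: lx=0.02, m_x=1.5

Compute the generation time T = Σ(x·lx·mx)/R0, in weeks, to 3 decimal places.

lx·mx: 0, 0.92, 1.068, 2.64, 1.87, 1.36, 0.671, 0.33, 0.03 → R0 = 8.889
x·lx·mx: 0, 0.92, 2.136, 7.92, 7.48, 6.8, 4.026, 2.31, 0.24 → Σ = 31.832
T = 31.832 / 8.889 = 3.581055… → 3.581

3.581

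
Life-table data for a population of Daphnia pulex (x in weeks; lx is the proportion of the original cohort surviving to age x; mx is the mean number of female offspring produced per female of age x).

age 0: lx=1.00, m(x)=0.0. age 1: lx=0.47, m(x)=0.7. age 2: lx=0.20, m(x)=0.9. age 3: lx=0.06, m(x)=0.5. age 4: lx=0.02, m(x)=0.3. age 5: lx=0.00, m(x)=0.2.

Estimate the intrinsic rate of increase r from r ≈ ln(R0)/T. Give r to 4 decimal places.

R0 = Σ lx·mx = 0 + 0.329 + 0.18 + 0.03 + 0.006 + 0 = 0.545
Σ x·lx·mx = 0.803; T = 0.803/0.545 = 1.47339…
r ≈ ln(R0)/T = ln(0.545)/1.47339… = -0.411953… → -0.4120

-0.4120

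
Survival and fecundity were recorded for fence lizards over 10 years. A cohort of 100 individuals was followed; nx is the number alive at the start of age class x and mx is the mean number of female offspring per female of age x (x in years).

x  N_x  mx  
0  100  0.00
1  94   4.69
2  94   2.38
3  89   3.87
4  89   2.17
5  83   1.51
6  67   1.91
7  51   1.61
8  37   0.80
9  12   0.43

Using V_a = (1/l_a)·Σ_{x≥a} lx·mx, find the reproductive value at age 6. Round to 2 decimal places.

lx = nx/n0 = nx/100: 1, 0.94, 0.94, 0.89, 0.89, 0.83, 0.67, 0.51, 0.37, 0.12
lx·mx for x ≥ 6: 1.2797, 0.8211, 0.296, 0.0516 → sum = 2.4484
V_6 = 2.4484 / l_6 = 2.4484 / 0.67 = 3.654328… → 3.65

3.65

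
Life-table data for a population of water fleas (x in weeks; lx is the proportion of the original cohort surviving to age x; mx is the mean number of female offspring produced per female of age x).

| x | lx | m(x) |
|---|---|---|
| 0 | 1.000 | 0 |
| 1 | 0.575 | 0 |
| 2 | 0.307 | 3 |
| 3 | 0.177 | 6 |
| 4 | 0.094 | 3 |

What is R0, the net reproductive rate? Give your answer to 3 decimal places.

2.265

lx·mx by age: 0, 0, 0.921, 1.062, 0.282
R0 = Σ lx·mx = 2.265 → 2.265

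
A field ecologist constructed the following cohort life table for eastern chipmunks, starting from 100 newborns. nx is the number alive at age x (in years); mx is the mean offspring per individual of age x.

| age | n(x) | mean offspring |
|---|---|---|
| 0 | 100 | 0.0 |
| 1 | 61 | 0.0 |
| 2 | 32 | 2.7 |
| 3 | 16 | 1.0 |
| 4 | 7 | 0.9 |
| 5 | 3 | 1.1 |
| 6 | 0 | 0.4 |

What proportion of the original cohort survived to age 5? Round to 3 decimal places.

0.030

l_5 = n_5/n_0 = 3/100 = 0.03 → 0.030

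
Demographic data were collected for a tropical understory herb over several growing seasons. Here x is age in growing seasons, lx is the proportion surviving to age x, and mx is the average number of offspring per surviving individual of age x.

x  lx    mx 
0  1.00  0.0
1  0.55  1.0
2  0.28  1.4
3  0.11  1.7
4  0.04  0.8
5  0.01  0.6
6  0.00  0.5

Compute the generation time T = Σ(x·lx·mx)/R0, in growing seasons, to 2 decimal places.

lx·mx: 0, 0.55, 0.392, 0.187, 0.032, 0.006, 0 → R0 = 1.167
x·lx·mx: 0, 0.55, 0.784, 0.561, 0.128, 0.03, 0 → Σ = 2.053
T = 2.053 / 1.167 = 1.759212… → 1.76

1.76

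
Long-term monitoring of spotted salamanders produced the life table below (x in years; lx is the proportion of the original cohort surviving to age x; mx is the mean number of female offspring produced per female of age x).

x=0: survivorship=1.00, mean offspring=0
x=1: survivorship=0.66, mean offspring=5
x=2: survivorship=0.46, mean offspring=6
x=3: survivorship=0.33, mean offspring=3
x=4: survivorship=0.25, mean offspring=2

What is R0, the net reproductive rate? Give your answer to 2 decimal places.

7.55

lx·mx by age: 0, 3.3, 2.76, 0.99, 0.5
R0 = Σ lx·mx = 7.55 → 7.55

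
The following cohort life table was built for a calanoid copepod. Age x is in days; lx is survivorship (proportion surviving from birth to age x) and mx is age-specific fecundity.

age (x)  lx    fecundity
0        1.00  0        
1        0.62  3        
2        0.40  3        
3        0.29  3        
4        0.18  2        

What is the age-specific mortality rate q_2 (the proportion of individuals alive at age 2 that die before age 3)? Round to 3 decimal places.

0.275

q_2 = (l_2 − l_3) / l_2 = (0.4 − 0.29) / 0.4
     = 0.11 / 0.4 = 0.275 → 0.275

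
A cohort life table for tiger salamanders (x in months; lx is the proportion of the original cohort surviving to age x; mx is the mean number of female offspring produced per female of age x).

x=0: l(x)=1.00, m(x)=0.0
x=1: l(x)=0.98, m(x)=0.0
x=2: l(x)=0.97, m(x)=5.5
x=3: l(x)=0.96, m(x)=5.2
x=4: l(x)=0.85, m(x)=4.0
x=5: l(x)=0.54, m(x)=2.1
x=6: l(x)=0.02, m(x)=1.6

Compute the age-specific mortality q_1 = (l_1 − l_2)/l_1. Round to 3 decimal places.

0.010

q_1 = (l_1 − l_2) / l_1 = (0.98 − 0.97) / 0.98
     = 0.01 / 0.98 = 0.010204… → 0.010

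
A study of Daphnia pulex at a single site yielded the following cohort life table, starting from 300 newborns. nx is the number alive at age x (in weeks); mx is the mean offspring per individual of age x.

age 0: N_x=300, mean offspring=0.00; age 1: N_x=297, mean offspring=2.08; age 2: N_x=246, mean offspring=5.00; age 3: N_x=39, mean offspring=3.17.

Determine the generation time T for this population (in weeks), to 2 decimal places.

lx = nx/n0 = nx/300: 1, 0.99, 0.82, 0.13
lx·mx: 0, 2.0592, 4.1, 0.4121 → R0 = 6.5713
x·lx·mx: 0, 2.0592, 8.2, 1.2363 → Σ = 11.4955
T = 11.4955 / 6.5713 = 1.749349… → 1.75

1.75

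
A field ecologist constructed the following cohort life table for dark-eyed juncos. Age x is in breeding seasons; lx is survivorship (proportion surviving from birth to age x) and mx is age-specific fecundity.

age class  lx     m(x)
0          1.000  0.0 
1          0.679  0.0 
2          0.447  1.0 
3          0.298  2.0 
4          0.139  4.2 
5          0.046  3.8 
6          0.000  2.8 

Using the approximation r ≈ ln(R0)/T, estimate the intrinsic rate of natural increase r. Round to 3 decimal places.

R0 = Σ lx·mx = 0 + 0 + 0.447 + 0.596 + 0.5838 + 0.1748 + 0 = 1.8016
Σ x·lx·mx = 5.8912; T = 5.8912/1.8016 = 3.26998…
r ≈ ln(R0)/T = ln(1.8016)/3.26998… = 0.18002… → 0.180

0.180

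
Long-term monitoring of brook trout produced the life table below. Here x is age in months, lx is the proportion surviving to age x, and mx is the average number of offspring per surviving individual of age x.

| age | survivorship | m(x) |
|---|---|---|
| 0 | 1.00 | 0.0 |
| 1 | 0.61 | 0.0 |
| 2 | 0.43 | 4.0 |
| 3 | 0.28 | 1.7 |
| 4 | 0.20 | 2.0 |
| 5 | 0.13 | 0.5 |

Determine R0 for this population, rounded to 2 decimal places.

lx·mx by age: 0, 0, 1.72, 0.476, 0.4, 0.065
R0 = Σ lx·mx = 2.661 → 2.66

2.66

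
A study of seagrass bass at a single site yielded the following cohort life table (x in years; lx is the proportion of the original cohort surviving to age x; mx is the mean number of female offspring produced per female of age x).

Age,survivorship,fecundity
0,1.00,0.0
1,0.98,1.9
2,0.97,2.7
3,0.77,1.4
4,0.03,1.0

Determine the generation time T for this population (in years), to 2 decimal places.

1.87

lx·mx: 0, 1.862, 2.619, 1.078, 0.03 → R0 = 5.589
x·lx·mx: 0, 1.862, 5.238, 3.234, 0.12 → Σ = 10.454
T = 10.454 / 5.589 = 1.87046… → 1.87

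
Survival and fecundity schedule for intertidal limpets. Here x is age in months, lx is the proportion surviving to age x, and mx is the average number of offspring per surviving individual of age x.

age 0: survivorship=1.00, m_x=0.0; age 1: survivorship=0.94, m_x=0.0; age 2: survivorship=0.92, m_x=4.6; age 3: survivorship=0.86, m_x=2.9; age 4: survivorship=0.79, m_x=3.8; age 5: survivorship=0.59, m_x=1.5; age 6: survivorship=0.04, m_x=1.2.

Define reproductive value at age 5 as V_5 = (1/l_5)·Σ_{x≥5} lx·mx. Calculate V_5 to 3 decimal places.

1.581

lx·mx for x ≥ 5: 0.885, 0.048 → sum = 0.933
V_5 = 0.933 / l_5 = 0.933 / 0.59 = 1.581356… → 1.581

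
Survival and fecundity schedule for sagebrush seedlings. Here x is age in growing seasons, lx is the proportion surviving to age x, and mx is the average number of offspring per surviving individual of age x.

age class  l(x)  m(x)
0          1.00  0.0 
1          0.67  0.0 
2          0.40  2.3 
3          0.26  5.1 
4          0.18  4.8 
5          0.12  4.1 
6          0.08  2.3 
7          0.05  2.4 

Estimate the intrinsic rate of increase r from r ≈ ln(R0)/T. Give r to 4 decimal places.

R0 = Σ lx·mx = 0 + 0 + 0.92 + 1.326 + 0.864 + 0.492 + 0.184 + 0.12 = 3.906
Σ x·lx·mx = 13.678; T = 13.678/3.906 = 3.50179…
r ≈ ln(R0)/T = ln(3.906)/3.50179… = 0.38909… → 0.3891

0.3891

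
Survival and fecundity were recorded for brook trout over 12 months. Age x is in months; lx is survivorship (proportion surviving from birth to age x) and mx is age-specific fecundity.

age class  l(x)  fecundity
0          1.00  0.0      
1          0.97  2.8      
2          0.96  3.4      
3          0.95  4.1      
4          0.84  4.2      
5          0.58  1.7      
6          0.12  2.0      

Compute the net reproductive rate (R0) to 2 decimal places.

lx·mx by age: 0, 2.716, 3.264, 3.895, 3.528, 0.986, 0.24
R0 = Σ lx·mx = 14.629 → 14.63

14.63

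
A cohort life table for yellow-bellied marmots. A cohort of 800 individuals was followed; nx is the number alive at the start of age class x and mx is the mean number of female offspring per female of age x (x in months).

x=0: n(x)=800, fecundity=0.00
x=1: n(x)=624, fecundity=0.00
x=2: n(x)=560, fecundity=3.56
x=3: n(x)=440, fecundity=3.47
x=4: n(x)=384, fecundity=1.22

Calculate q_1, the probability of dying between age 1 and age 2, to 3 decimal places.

0.103

lx = nx/n0 = nx/800: 1, 0.78, 0.7, 0.55, 0.48
q_1 = (l_1 − l_2) / l_1 = (0.78 − 0.7) / 0.78
     = 0.08 / 0.78 = 0.102564… → 0.103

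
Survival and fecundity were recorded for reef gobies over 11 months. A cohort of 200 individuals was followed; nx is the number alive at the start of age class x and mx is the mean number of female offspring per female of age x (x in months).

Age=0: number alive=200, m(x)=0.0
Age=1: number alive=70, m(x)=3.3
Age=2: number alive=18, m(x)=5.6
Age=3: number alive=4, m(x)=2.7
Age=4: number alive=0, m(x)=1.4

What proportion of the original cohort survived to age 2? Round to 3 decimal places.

l_2 = n_2/n_0 = 18/200 = 0.09 → 0.090

0.090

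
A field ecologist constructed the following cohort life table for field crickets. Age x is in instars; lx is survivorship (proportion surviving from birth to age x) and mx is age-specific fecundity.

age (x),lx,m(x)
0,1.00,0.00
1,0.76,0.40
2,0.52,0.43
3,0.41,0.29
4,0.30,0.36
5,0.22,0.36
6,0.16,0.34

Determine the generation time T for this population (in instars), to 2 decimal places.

lx·mx: 0, 0.304, 0.2236, 0.1189, 0.108, 0.0792, 0.0544 → R0 = 0.8881
x·lx·mx: 0, 0.304, 0.4472, 0.3567, 0.432, 0.396, 0.3264 → Σ = 2.2623
T = 2.2623 / 0.8881 = 2.547348… → 2.55

2.55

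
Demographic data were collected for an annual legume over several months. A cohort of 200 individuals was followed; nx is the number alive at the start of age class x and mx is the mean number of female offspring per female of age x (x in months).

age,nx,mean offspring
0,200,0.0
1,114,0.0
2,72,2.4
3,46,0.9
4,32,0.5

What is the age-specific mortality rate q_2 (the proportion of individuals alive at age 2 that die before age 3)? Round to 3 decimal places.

0.361

lx = nx/n0 = nx/200: 1, 0.57, 0.36, 0.23, 0.16
q_2 = (l_2 − l_3) / l_2 = (0.36 − 0.23) / 0.36
     = 0.13 / 0.36 = 0.361111… → 0.361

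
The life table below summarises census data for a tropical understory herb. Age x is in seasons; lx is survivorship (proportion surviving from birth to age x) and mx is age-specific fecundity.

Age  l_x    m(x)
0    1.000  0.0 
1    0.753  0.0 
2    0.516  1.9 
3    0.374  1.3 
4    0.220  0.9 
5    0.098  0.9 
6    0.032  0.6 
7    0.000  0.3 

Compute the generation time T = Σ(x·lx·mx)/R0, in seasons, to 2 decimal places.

2.69

lx·mx: 0, 0, 0.9804, 0.4862, 0.198, 0.0882, 0.0192, 0 → R0 = 1.772
x·lx·mx: 0, 0, 1.9608, 1.4586, 0.792, 0.441, 0.1152, 0 → Σ = 4.7676
T = 4.7676 / 1.772 = 2.690519… → 2.69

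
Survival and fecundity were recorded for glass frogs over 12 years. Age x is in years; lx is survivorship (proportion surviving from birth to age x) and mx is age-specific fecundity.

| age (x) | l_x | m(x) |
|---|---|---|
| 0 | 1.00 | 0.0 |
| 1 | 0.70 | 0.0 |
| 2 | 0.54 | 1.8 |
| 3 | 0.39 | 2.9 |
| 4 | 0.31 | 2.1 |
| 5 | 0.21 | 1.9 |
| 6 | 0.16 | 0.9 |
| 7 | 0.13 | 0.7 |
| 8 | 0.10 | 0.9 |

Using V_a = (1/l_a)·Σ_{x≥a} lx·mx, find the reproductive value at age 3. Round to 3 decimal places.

6.426

lx·mx for x ≥ 3: 1.131, 0.651, 0.399, 0.144, 0.091, 0.09 → sum = 2.506
V_3 = 2.506 / l_3 = 2.506 / 0.39 = 6.425641… → 6.426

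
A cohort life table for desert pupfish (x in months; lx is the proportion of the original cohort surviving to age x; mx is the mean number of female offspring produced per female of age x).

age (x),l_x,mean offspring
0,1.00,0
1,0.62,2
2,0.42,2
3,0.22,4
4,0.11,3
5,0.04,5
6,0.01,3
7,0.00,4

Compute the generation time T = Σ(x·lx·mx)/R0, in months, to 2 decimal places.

2.29

lx·mx: 0, 1.24, 0.84, 0.88, 0.33, 0.2, 0.03, 0 → R0 = 3.52
x·lx·mx: 0, 1.24, 1.68, 2.64, 1.32, 1, 0.18, 0 → Σ = 8.06
T = 8.06 / 3.52 = 2.289773… → 2.29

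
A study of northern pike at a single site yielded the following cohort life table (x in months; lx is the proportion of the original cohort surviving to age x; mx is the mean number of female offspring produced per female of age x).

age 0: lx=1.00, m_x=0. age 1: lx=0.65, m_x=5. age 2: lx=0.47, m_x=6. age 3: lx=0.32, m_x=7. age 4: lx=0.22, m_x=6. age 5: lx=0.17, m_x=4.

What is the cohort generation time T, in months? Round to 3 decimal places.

lx·mx: 0, 3.25, 2.82, 2.24, 1.32, 0.68 → R0 = 10.31
x·lx·mx: 0, 3.25, 5.64, 6.72, 5.28, 3.4 → Σ = 24.29
T = 24.29 / 10.31 = 2.355965… → 2.356

2.356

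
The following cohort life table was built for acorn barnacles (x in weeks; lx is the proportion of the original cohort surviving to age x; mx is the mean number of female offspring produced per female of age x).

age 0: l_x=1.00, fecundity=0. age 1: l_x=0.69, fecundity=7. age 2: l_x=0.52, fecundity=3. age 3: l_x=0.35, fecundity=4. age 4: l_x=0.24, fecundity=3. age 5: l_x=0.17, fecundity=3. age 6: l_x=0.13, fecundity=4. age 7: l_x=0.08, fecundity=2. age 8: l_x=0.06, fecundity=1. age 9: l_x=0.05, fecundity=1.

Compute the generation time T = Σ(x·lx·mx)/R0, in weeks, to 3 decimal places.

lx·mx: 0, 4.83, 1.56, 1.4, 0.72, 0.51, 0.52, 0.16, 0.06, 0.05 → R0 = 9.81
x·lx·mx: 0, 4.83, 3.12, 4.2, 2.88, 2.55, 3.12, 1.12, 0.48, 0.45 → Σ = 22.75
T = 22.75 / 9.81 = 2.319062… → 2.319

2.319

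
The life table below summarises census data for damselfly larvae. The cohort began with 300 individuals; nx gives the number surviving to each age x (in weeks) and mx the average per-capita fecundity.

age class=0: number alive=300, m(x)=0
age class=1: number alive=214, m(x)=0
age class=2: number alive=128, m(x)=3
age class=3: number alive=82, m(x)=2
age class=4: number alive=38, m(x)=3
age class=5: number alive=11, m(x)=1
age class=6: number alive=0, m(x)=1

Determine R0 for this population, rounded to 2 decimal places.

lx = nx/n0 = nx/300: 1, 0.71333…, 0.42667…, 0.27333…, 0.12667…, 0.03667…, 0
lx·mx by age: 0, 0, 1.28…, 0.546667…, 0.38…, 0.036667…, 0
R0 = Σ lx·mx = 2.243333… → 2.24

2.24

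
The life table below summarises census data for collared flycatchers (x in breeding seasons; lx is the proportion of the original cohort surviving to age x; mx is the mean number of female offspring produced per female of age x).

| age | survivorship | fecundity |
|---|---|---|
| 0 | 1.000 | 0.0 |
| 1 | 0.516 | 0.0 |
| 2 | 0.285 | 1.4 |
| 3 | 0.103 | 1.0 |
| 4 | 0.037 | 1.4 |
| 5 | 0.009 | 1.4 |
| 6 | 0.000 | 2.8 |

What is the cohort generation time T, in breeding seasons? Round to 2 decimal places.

lx·mx: 0, 0, 0.399, 0.103, 0.0518, 0.0126, 0 → R0 = 0.5664
x·lx·mx: 0, 0, 0.798, 0.309, 0.2072, 0.063, 0 → Σ = 1.3772
T = 1.3772 / 0.5664 = 2.431497… → 2.43

2.43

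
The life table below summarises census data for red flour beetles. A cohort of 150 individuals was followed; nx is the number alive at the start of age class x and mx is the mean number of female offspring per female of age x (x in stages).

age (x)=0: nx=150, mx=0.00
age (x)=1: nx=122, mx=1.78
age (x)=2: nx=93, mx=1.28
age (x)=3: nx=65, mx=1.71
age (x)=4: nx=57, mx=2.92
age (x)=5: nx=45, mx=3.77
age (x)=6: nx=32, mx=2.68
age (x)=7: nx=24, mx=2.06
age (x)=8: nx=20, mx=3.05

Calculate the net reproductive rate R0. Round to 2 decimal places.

6.53

lx = nx/n0 = nx/150: 1, 0.81333…, 0.62, 0.43333…, 0.38, 0.3, 0.21333…, 0.16, 0.13333…
lx·mx by age: 0, 1.447733…, 0.7936, 0.741…, 1.1096, 1.131, 0.571733…, 0.3296, 0.406667…
R0 = Σ lx·mx = 6.530933… → 6.53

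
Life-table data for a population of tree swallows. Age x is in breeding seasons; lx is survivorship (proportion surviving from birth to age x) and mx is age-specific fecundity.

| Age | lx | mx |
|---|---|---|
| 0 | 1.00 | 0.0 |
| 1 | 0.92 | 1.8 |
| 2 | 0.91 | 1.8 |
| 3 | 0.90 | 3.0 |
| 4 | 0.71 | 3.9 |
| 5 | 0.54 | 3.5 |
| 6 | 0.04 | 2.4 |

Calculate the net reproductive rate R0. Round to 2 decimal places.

lx·mx by age: 0, 1.656, 1.638, 2.7, 2.769, 1.89, 0.096
R0 = Σ lx·mx = 10.749 → 10.75

10.75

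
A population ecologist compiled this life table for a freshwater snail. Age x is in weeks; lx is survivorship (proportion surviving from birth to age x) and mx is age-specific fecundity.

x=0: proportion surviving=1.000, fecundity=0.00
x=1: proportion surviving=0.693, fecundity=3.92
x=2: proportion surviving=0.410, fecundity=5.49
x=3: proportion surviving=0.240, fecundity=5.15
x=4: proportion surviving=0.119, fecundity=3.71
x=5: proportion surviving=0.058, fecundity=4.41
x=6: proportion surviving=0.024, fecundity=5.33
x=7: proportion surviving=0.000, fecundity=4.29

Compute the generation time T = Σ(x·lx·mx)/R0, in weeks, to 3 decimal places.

lx·mx: 0, 2.71656, 2.2509, 1.236, 0.44149, 0.25578, 0.12792, 0 → R0 = 7.02865
x·lx·mx: 0, 2.71656, 4.5018, 3.708, 1.76596, 1.2789, 0.76752, 0 → Σ = 14.73874
T = 14.73874 / 7.02865 = 2.096952… → 2.097

2.097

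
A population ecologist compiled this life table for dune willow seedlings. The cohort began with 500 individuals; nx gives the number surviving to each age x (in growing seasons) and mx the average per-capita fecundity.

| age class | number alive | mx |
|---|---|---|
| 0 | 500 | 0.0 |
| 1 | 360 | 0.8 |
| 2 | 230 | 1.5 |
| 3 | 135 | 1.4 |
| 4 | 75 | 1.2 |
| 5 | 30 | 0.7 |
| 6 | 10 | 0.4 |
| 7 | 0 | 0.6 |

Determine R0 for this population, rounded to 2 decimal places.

1.87

lx = nx/n0 = nx/500: 1, 0.72, 0.46, 0.27, 0.15, 0.06, 0.02, 0
lx·mx by age: 0, 0.576, 0.69, 0.378, 0.18, 0.042, 0.008, 0
R0 = Σ lx·mx = 1.874 → 1.87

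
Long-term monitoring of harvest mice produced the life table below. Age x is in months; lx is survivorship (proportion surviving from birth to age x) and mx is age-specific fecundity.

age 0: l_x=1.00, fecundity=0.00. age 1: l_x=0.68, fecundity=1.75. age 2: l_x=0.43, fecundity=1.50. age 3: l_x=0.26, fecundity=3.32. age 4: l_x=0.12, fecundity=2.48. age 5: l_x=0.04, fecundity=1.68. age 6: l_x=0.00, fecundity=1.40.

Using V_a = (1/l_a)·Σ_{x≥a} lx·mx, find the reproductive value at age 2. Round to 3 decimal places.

lx·mx for x ≥ 2: 0.645, 0.8632, 0.2976, 0.0672, 0 → sum = 1.873
V_2 = 1.873 / l_2 = 1.873 / 0.43 = 4.355814… → 4.356

4.356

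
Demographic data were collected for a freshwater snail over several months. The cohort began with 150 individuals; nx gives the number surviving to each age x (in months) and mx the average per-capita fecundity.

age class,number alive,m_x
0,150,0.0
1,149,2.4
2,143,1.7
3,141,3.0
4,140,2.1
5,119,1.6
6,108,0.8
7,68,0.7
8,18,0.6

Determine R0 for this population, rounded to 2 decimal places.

11.02

lx = nx/n0 = nx/150: 1, 0.99333…, 0.95333…, 0.94, 0.93333…, 0.79333…, 0.72, 0.45333…, 0.12
lx·mx by age: 0, 2.384…, 1.620667…, 2.82, 1.96…, 1.269333…, 0.576, 0.317333…, 0.072
R0 = Σ lx·mx = 11.019333… → 11.02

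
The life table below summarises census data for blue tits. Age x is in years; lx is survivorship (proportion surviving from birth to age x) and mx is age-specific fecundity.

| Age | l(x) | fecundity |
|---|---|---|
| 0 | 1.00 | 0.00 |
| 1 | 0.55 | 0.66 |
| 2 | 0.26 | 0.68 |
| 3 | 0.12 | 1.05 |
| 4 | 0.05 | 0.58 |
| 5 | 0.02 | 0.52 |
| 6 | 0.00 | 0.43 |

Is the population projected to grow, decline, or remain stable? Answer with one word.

R0 = Σ lx·mx = 0 + 0.363 + 0.1768 + 0.126 + 0.029 + 0.0104 + 0 = 0.7052
R0 < 1, so the population is declining.

declining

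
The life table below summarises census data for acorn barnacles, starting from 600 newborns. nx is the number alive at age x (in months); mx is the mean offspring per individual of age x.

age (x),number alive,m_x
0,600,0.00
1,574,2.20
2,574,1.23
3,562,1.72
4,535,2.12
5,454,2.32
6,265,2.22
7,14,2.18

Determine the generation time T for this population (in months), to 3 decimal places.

3.330

lx = nx/n0 = nx/600: 1, 0.95667…, 0.95667…, 0.93667…, 0.89167…, 0.75667…, 0.44167…, 0.02333…
lx·mx: 0, 2.104667…, 1.1767…, 1.611067…, 1.890333…, 1.755467…, 0.9805…, 0.050867… → R0 = 9.5696…
x·lx·mx: 0, 2.104667…, 2.3534…, 4.8332…, 7.561333…, 8.777333…, 5.883…, 0.356067… → Σ = 31.869…
T = 31.869… / 9.5696… = 3.330233… → 3.330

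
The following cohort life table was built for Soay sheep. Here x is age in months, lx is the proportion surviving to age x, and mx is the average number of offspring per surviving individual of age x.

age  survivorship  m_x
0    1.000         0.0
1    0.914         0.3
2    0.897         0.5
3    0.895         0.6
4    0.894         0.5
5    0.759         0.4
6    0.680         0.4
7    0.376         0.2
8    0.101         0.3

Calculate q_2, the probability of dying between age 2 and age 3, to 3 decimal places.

q_2 = (l_2 − l_3) / l_2 = (0.897 − 0.895) / 0.897
     = 0.002 / 0.897 = 0.00223… → 0.002

0.002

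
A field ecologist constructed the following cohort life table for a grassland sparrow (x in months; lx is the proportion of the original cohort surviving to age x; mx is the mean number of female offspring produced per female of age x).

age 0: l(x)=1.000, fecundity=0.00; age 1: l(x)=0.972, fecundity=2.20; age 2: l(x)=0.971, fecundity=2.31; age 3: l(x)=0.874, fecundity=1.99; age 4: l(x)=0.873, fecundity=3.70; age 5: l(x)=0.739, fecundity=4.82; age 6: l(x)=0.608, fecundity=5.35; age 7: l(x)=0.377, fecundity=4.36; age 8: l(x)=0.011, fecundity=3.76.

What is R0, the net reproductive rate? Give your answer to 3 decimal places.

17.851

lx·mx by age: 0, 2.1384, 2.24301, 1.73926, 3.2301, 3.56198, 3.2528, 1.64372, 0.04136
R0 = Σ lx·mx = 17.85063 → 17.851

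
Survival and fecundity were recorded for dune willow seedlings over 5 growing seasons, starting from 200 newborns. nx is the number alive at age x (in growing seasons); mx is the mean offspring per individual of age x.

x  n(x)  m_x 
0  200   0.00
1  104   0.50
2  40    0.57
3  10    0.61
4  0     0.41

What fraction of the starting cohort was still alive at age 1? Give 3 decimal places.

l_1 = n_1/n_0 = 104/200 = 0.52 → 0.520

0.520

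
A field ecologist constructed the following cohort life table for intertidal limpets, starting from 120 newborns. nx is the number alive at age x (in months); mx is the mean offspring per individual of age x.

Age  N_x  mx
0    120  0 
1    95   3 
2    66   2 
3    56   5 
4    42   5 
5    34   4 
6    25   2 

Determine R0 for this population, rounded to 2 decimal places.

9.11

lx = nx/n0 = nx/120: 1, 0.79167…, 0.55, 0.46667…, 0.35, 0.28333…, 0.20833…
lx·mx by age: 0, 2.375…, 1.1, 2.333333…, 1.75, 1.133333…, 0.416667…
R0 = Σ lx·mx = 9.108333… → 9.11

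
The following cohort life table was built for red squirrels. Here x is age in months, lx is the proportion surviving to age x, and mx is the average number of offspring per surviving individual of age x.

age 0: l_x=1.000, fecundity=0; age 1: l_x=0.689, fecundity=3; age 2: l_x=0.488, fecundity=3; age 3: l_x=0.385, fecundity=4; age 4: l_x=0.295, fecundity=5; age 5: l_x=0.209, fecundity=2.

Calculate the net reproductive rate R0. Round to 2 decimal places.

6.96

lx·mx by age: 0, 2.067, 1.464, 1.54, 1.475, 0.418
R0 = Σ lx·mx = 6.964 → 6.96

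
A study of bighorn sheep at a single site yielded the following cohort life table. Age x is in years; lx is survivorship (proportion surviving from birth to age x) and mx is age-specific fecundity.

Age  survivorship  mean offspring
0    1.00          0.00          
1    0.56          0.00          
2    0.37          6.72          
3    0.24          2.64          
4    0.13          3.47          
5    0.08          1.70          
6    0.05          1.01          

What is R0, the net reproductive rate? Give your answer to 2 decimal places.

3.76

lx·mx by age: 0, 0, 2.4864, 0.6336, 0.4511, 0.136, 0.0505
R0 = Σ lx·mx = 3.7576 → 3.76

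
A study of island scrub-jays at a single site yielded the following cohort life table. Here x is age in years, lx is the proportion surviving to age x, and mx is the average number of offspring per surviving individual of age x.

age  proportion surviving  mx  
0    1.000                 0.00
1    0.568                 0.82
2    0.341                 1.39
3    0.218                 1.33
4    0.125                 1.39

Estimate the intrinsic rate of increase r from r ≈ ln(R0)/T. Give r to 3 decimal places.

0.160

R0 = Σ lx·mx = 0 + 0.46576 + 0.47399 + 0.28994 + 0.17375 = 1.40344
Σ x·lx·mx = 2.97856; T = 2.97856/1.40344 = 2.12233…
r ≈ ln(R0)/T = ln(1.40344)/2.12233… = 0.1597… → 0.160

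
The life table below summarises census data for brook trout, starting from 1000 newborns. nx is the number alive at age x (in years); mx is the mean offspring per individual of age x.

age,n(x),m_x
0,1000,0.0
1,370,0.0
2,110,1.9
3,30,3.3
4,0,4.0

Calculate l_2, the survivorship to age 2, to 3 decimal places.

l_2 = n_2/n_0 = 110/1000 = 0.11 → 0.110

0.110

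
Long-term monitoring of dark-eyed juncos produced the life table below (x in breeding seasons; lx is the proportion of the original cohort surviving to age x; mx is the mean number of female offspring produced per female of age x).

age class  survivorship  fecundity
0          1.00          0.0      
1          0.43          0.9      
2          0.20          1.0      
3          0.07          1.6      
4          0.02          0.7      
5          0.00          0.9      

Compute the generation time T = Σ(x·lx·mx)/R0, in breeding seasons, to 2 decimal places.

lx·mx: 0, 0.387, 0.2, 0.112, 0.014, 0 → R0 = 0.713
x·lx·mx: 0, 0.387, 0.4, 0.336, 0.056, 0 → Σ = 1.179
T = 1.179 / 0.713 = 1.653576… → 1.65

1.65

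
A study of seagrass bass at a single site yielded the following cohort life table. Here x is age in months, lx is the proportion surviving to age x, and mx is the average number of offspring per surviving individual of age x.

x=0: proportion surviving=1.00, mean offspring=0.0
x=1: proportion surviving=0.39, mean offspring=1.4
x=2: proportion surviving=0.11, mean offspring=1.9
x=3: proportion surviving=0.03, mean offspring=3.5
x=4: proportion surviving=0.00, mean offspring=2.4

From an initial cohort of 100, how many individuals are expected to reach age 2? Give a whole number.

11

Expected survivors = N0 · l_2 = 100 × 0.11 = 11 → 11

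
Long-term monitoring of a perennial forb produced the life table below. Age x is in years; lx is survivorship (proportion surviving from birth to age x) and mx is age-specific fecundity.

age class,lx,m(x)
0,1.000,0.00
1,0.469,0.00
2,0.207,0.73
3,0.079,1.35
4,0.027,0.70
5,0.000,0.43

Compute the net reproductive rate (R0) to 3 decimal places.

0.277

lx·mx by age: 0, 0, 0.15111, 0.10665, 0.0189, 0
R0 = Σ lx·mx = 0.27666 → 0.277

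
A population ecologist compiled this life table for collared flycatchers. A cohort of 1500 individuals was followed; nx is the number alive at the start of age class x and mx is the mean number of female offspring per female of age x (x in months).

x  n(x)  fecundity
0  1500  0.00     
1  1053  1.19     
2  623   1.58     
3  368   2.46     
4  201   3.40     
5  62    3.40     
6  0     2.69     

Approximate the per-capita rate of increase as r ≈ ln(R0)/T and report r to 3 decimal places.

0.411

lx = nx/n0 = nx/1500: 1, 0.702, 0.41533…, 0.24533…, 0.134, 0.04133…, 0
R0 = Σ lx·mx = 0 + 0.83538 + 0.65623… + 0.60352… + 0.4556 + 0.14053… + 0 = 2.69126…
Σ x·lx·mx = 6.48346…; T = 6.48346…/2.69126… = 2.40908…
r ≈ ln(R0)/T = ln(2.69126…)/2.40908… = 0.41095… → 0.411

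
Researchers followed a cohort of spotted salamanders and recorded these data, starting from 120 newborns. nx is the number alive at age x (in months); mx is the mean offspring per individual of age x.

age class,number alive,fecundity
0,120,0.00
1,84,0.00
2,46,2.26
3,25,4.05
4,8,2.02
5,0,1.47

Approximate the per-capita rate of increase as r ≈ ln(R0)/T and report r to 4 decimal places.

lx = nx/n0 = nx/120: 1, 0.7, 0.38333…, 0.20833…, 0.06667…, 0
R0 = Σ lx·mx = 0 + 0 + 0.86633… + 0.84375… + 0.13467… + 0 = 1.84475…
Σ x·lx·mx = 4.802583…; T = 4.802583…/1.84475… = 2.60338…
r ≈ ln(R0)/T = ln(1.84475…)/2.60338… = 0.235211… → 0.2352

0.2352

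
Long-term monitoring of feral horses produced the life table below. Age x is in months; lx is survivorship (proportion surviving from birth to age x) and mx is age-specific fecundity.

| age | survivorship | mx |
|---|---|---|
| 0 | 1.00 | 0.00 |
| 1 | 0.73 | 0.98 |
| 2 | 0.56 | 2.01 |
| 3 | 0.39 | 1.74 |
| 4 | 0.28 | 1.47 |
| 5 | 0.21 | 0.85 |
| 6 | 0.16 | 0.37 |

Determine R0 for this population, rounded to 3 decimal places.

lx·mx by age: 0, 0.7154, 1.1256, 0.6786, 0.4116, 0.1785, 0.0592
R0 = Σ lx·mx = 3.1689 → 3.169

3.169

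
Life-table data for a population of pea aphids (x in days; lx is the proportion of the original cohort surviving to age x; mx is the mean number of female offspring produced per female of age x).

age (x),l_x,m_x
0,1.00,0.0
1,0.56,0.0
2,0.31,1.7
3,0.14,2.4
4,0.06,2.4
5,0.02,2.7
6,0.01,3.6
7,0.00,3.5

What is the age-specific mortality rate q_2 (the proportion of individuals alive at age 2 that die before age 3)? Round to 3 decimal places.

0.548

q_2 = (l_2 − l_3) / l_2 = (0.31 − 0.14) / 0.31
     = 0.17 / 0.31 = 0.548387… → 0.548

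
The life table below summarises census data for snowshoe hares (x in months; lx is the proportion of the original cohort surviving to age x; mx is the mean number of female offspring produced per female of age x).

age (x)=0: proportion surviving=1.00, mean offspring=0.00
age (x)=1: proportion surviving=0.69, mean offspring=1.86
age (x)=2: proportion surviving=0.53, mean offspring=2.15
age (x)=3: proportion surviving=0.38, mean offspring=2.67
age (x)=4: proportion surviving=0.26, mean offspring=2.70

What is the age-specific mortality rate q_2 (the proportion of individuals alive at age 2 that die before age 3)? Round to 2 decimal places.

0.28

q_2 = (l_2 − l_3) / l_2 = (0.53 − 0.38) / 0.53
     = 0.15 / 0.53 = 0.283019… → 0.28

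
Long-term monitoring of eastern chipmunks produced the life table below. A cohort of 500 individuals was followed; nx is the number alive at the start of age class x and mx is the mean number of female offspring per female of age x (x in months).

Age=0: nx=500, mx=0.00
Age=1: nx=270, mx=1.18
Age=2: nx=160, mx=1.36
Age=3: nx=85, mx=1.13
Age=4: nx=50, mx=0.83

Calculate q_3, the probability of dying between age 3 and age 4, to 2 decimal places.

lx = nx/n0 = nx/500: 1, 0.54, 0.32, 0.17, 0.1
q_3 = (l_3 − l_4) / l_3 = (0.17 − 0.1) / 0.17
     = 0.07 / 0.17 = 0.411765… → 0.41

0.41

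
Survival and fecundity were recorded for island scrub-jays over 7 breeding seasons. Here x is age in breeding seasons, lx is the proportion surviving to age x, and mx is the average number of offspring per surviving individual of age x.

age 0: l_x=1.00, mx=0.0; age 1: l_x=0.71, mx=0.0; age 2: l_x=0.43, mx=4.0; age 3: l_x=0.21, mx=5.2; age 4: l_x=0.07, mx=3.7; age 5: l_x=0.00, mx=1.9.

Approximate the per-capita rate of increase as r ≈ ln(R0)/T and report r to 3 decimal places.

R0 = Σ lx·mx = 0 + 0 + 1.72 + 1.092 + 0.259 + 0 = 3.071
Σ x·lx·mx = 7.752; T = 7.752/3.071 = 2.52426…
r ≈ ln(R0)/T = ln(3.071)/2.52426… = 0.44449… → 0.444

0.444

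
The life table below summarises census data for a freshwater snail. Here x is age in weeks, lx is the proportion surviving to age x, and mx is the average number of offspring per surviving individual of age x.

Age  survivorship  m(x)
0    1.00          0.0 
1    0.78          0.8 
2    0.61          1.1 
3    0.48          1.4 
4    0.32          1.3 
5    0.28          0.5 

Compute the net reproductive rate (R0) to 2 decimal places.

lx·mx by age: 0, 0.624, 0.671, 0.672, 0.416, 0.14
R0 = Σ lx·mx = 2.523 → 2.52

2.52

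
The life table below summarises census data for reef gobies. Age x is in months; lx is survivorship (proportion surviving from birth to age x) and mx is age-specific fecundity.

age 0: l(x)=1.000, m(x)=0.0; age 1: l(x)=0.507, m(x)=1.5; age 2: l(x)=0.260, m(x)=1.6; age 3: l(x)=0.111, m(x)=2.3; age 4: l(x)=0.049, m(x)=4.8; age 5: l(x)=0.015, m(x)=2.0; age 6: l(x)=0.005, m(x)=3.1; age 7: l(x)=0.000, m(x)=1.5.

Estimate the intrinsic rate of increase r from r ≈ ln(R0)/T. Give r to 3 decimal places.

0.260

R0 = Σ lx·mx = 0 + 0.7605 + 0.416 + 0.2553 + 0.2352 + 0.03 + 0.0155 + 0 = 1.7125
Σ x·lx·mx = 3.5422; T = 3.5422/1.7125 = 2.06844…
r ≈ ln(R0)/T = ln(1.7125)/2.06844… = 0.26008… → 0.260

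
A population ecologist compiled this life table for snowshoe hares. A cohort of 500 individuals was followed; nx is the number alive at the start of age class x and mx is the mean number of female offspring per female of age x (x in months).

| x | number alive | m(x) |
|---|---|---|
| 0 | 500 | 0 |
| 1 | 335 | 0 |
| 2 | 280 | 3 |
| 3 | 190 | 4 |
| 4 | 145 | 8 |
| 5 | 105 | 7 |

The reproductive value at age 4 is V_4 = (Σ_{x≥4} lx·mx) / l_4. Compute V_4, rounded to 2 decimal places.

13.07

lx = nx/n0 = nx/500: 1, 0.67, 0.56, 0.38, 0.29, 0.21
lx·mx for x ≥ 4: 2.32, 1.47 → sum = 3.79
V_4 = 3.79 / l_4 = 3.79 / 0.29 = 13.068966… → 13.07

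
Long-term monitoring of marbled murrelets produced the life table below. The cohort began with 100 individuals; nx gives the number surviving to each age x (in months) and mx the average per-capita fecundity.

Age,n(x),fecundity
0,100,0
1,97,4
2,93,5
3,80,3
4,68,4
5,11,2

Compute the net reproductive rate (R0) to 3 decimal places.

lx = nx/n0 = nx/100: 1, 0.97, 0.93, 0.8, 0.68, 0.11
lx·mx by age: 0, 3.88, 4.65, 2.4, 2.72, 0.22
R0 = Σ lx·mx = 13.87 → 13.870

13.870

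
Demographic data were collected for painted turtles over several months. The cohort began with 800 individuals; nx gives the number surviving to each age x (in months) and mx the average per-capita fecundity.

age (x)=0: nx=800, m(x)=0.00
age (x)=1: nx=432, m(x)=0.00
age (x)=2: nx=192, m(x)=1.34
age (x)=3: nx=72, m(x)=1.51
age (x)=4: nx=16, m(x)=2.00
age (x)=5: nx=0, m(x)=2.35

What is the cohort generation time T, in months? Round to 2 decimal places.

2.43

lx = nx/n0 = nx/800: 1, 0.54, 0.24, 0.09, 0.02, 0
lx·mx: 0, 0, 0.3216, 0.1359, 0.04, 0 → R0 = 0.4975
x·lx·mx: 0, 0, 0.6432, 0.4077, 0.16, 0 → Σ = 1.2109
T = 1.2109 / 0.4975 = 2.43397… → 2.43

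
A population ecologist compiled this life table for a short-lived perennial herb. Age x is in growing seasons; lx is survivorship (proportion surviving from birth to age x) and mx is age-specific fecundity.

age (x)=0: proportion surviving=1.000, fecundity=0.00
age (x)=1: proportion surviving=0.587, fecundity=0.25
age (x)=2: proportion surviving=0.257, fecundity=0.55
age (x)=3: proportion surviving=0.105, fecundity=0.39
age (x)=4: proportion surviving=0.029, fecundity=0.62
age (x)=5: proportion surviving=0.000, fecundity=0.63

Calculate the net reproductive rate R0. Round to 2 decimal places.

0.35

lx·mx by age: 0, 0.14675, 0.14135, 0.04095, 0.01798, 0
R0 = Σ lx·mx = 0.34703 → 0.35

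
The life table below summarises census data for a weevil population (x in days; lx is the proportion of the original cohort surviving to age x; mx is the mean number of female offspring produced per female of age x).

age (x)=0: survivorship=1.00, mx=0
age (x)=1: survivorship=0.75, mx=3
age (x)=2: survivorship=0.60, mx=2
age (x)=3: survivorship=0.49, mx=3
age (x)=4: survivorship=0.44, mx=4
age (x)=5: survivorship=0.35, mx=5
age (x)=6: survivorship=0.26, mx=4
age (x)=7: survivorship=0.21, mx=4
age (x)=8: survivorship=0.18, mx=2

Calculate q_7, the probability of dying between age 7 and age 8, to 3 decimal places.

q_7 = (l_7 − l_8) / l_7 = (0.21 − 0.18) / 0.21
     = 0.03 / 0.21 = 0.142857… → 0.143

0.143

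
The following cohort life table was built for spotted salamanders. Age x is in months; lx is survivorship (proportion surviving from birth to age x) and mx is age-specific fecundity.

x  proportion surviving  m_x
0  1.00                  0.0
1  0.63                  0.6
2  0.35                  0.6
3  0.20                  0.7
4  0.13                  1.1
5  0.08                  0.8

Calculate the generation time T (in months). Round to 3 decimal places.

2.257

lx·mx: 0, 0.378, 0.21, 0.14, 0.143, 0.064 → R0 = 0.935
x·lx·mx: 0, 0.378, 0.42, 0.42, 0.572, 0.32 → Σ = 2.11
T = 2.11 / 0.935 = 2.256684… → 2.257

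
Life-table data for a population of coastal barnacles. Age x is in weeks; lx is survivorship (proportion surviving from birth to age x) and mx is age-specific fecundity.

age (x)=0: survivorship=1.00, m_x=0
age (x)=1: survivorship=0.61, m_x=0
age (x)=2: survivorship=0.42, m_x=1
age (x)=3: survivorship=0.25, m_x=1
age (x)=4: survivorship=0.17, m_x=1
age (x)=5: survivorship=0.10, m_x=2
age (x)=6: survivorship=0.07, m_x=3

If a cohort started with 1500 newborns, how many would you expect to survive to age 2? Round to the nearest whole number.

Expected survivors = N0 · l_2 = 1500 × 0.42 = 630 → 630

630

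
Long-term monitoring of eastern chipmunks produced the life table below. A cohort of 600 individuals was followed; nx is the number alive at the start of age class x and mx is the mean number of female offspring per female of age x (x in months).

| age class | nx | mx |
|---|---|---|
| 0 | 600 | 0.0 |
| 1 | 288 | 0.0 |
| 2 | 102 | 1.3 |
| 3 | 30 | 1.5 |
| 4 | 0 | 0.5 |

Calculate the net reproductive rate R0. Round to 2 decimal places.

0.30

lx = nx/n0 = nx/600: 1, 0.48, 0.17, 0.05, 0
lx·mx by age: 0, 0, 0.221, 0.075, 0
R0 = Σ lx·mx = 0.296 → 0.30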